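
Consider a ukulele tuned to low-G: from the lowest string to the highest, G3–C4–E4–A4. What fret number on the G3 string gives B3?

4

B3 is 4 semitones above the open G3 (G–G#–A–A#–B), so it sits at fret 4.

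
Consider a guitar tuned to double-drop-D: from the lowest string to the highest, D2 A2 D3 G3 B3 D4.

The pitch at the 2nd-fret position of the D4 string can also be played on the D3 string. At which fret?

Fret 2 on D4 is MIDI 62 + 2 = 64 (E4). On the D3 string (open MIDI 50), that pitch is 64 − 50 = fret 14.

14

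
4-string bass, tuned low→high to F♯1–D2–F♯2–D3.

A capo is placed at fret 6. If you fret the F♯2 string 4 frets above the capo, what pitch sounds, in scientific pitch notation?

The capo raises the open F♯2 by 6 semitones to C3; fretting 4 more gives F♯2 + 6 + 4 = F♯2 + 10 semitones = E3.

E3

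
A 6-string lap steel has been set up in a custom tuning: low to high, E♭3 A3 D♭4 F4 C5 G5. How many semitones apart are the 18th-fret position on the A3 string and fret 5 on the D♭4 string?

9 semitones

A3 at fret 18 → E♭5 (MIDI 75); D♭4 at fret 5 → G♭4 (MIDI 66).
75 − 66 = 9, so the two pitches are 9 semitones apart, with E♭5 the higher.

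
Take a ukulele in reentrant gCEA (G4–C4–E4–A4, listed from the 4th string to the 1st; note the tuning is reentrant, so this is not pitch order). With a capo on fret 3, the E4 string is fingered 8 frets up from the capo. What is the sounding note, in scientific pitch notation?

The capo raises the open E4 by 3 semitones to G4; fretting 8 more gives E4 + 3 + 8 = E4 + 11 semitones = D#5.
(Also written Eb.)

D#5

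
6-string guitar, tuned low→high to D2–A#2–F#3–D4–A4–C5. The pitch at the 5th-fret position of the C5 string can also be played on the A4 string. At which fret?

8

Fret 5 on C5 is MIDI 72 + 5 = 77 (F5). On the A4 string (open MIDI 69), that pitch is 77 − 69 = fret 8.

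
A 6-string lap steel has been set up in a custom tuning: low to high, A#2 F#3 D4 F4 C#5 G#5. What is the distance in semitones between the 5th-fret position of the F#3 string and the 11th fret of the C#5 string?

F#3 at fret 5 → B3 (MIDI 59); C#5 at fret 11 → C6 (MIDI 84).
59 − 84 = -25, so the two pitches are 25 semitones apart, with C6 the higher.

25 semitones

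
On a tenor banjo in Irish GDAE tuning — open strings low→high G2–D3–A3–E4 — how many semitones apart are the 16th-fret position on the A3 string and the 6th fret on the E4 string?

3 semitones

A3 at fret 16 → C#5 (MIDI 73); E4 at fret 6 → A#4 (MIDI 70).
73 − 70 = 3, so the two pitches are 3 semitones apart, with C#5 the higher.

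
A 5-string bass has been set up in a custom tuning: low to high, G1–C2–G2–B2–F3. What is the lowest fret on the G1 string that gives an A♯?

From G1, count semitones up the chromatic scale until reaching A♯: G–G#–A–A# — 3 steps.

3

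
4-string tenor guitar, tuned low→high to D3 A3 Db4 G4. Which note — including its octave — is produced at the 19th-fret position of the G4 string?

D6

The open G4 string plus 19 semitones: G–Ab–A–Bb–…–C–Db–D.
The walk passes from B into C 2 times, so the octave number goes from 4 to 6.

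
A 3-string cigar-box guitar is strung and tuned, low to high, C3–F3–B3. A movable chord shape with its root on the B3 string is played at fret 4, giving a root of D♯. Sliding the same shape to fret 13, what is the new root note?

C

Moving from fret 4 to fret 13 shifts the root by 9 semitones.
D♯ up 9 semitones is C.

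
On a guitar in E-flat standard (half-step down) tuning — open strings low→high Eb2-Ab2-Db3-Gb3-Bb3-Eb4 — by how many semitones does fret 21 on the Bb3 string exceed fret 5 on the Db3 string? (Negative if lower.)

25 semitones

Bb3 at fret 21 → G5 (MIDI 79); Db3 at fret 5 → Gb3 (MIDI 54).
79 − 54 = 25, so the two pitches are 25 semitones apart.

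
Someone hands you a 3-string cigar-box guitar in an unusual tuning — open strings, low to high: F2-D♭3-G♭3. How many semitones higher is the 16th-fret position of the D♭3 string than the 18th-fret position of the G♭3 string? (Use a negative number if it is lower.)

-7 semitones

D♭3 at fret 16 → F4 (MIDI 65); G♭3 at fret 18 → C5 (MIDI 72).
65 − 72 = -7, so the two pitches are 7 semitones apart.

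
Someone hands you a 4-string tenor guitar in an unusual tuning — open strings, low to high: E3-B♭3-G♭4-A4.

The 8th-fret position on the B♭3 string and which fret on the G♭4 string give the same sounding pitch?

B♭3 at fret 8 is B♭3 + 8 semitones = G♭4.
The open G♭4 string is 8 semitones above the open B♭3, so the same pitch on the G♭4 string lies at fret 8 − 8 = 0.

0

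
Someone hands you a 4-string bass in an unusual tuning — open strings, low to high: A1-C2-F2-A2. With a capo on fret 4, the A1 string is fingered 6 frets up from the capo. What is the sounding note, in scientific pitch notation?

The capo raises the open A1 by 4 semitones to C♯2; fretting 6 more gives A1 + 4 + 6 = A1 + 10 semitones = G2.

G2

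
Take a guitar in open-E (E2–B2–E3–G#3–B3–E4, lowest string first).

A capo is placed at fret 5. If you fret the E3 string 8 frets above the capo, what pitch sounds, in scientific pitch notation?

The capo raises the open E3 by 5 semitones to A3; fretting 8 more gives E3 + 5 + 8 = E3 + 13 semitones = F4.

F4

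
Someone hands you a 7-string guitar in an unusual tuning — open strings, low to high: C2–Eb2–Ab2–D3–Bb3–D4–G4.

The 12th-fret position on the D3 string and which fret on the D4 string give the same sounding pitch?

0

Fret 12 on D3 is MIDI 50 + 12 = 62 (D4). On the D4 string (open MIDI 62), that pitch is 62 − 62 = fret 0.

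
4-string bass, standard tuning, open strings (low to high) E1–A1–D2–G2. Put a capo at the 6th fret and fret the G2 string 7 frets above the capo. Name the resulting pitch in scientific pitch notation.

The capo raises the open G2 by 6 semitones to C#3; fretting 7 more gives G2 + 6 + 7 = G2 + 13 semitones = G#3.

G#3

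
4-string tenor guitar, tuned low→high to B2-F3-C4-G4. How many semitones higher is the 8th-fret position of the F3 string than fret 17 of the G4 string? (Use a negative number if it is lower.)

-23 semitones

F3 at fret 8 → C#4 (MIDI 61); G4 at fret 17 → C6 (MIDI 84).
61 − 84 = -23, so the two pitches are 23 semitones apart.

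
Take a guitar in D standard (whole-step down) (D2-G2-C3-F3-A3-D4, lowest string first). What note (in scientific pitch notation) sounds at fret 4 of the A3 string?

Each fret is one semitone, so A3 + 4 = C#4.

C#4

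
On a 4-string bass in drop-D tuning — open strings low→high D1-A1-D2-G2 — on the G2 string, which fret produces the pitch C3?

5

C3 is 5 semitones above the open G2 (G–G#–A–A#–B–C), so it sits at fret 5.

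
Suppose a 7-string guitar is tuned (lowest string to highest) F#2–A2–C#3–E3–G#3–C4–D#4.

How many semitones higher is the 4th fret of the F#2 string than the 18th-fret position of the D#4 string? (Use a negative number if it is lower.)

-35 semitones

F#2 at fret 4 → A#2 (MIDI 46); D#4 at fret 18 → A5 (MIDI 81).
46 − 81 = -35, so the two pitches are 35 semitones apart.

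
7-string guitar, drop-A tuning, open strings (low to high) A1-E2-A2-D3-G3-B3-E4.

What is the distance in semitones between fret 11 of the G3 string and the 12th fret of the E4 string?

10 semitones

G3 at fret 11 → F#4 (MIDI 66); E4 at fret 12 → E5 (MIDI 76).
66 − 76 = -10, so the two pitches are 10 semitones apart, with E5 the higher.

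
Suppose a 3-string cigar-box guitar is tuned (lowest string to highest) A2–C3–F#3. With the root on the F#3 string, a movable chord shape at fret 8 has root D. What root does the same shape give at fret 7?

Moving from fret 8 to fret 7 shifts the root by -1 semitone.
D down 1 semitone is C#.

C#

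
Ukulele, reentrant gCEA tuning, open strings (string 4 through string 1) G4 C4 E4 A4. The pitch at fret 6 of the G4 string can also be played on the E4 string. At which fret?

Fret 6 on G4 is MIDI 67 + 6 = 73 (C#5). On the E4 string (open MIDI 64), that pitch is 73 − 64 = fret 9.

9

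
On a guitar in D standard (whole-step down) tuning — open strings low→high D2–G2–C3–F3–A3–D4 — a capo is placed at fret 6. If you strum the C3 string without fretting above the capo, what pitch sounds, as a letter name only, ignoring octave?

F#

The capo raises the open C3 by 6 semitones to F#3; fretting 0 more gives C3 + 6 + 0 = C3 + 6 semitones, landing on F#.
(Also written Gb.)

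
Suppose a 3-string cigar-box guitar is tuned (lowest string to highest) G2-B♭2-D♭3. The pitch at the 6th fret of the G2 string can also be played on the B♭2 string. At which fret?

G2 at fret 6 is G2 + 6 semitones = D♭3.
The open B♭2 string is 3 semitones above the open G2, so the same pitch on the B♭2 string lies at fret 6 − 3 = 3.

3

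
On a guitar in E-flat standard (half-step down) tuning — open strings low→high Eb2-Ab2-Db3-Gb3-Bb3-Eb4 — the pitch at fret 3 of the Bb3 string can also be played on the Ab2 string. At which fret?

17

Bb3 at fret 3 is Bb3 + 3 semitones = Db4.
The open Ab2 string is 14 semitones below the open Bb3, so the same pitch on the Ab2 string lies at fret 3 + 14 = 17.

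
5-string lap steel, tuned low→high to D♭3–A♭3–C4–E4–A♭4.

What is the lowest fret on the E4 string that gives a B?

From E4, count semitones up the chromatic scale until reaching B: E–F–Gb–G–Ab–A–Bb–B — 7 steps.

7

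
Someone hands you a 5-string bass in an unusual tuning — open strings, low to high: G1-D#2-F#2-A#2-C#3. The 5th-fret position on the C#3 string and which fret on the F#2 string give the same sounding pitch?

12

C#3 at fret 5 is C#3 + 5 semitones = F#3.
The open F#2 string is 7 semitones below the open C#3, so the same pitch on the F#2 string lies at fret 5 + 7 = 12.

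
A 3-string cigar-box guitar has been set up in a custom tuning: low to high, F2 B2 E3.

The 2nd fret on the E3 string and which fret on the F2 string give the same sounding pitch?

13

Fret 2 on E3 is MIDI 52 + 2 = 54 (F#3). On the F2 string (open MIDI 41), that pitch is 54 − 41 = fret 13.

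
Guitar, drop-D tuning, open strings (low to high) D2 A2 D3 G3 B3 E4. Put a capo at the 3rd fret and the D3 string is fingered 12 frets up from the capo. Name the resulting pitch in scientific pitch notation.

F4

The capo raises the open D3 by 3 semitones to F3; fretting 12 more gives D3 + 3 + 12 = D3 + 15 semitones = F4.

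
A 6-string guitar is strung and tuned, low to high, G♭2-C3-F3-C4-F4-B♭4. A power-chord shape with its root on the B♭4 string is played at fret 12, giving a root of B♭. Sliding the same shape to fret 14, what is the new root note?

Moving from fret 12 to fret 14 shifts the root by 2 semitones.
B♭ up 2 semitones is C.

C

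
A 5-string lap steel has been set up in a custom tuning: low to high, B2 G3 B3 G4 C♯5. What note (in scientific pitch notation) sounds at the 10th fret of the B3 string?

A4

Each fret is one semitone, so B3 + 10 = A4.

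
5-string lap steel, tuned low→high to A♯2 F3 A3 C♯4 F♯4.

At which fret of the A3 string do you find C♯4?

4

C♯4 is 4 semitones above the open A3 (A–A#–B–C–C#), so it sits at fret 4.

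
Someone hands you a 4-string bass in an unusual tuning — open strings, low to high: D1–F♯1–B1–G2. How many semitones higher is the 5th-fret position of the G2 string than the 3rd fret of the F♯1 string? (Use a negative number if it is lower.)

15 semitones

G2 at fret 5 → C3 (MIDI 48); F♯1 at fret 3 → A1 (MIDI 33).
48 − 33 = 15, so the two pitches are 15 semitones apart.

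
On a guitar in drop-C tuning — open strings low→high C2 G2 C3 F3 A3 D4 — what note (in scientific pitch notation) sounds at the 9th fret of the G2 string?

G2 is MIDI 43. Adding 9 gives 52, which is E3.

E3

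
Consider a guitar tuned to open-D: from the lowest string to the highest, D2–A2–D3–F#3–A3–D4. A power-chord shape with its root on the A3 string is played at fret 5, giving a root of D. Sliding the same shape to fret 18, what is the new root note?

D#

Moving from fret 5 to fret 18 shifts the root by 13 semitones.
D up 13 semitones is D#.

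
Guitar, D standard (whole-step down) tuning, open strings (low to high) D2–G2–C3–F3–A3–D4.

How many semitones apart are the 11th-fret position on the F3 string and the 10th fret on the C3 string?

6 semitones

F3 at fret 11 → E4 (MIDI 64); C3 at fret 10 → A#3 (MIDI 58).
64 − 58 = 6, so the two pitches are 6 semitones apart, with E4 the higher.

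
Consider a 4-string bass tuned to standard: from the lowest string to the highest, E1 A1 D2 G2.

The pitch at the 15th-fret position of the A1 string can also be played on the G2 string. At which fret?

A1 at fret 15 is A1 + 15 semitones = C3.
The open G2 string is 10 semitones above the open A1, so the same pitch on the G2 string lies at fret 15 − 10 = 5.

5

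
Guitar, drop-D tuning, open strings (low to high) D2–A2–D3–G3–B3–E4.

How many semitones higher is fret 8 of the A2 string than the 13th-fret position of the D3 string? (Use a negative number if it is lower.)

A2 at fret 8 → F3 (MIDI 53); D3 at fret 13 → D♯4 (MIDI 63).
53 − 63 = -10, so the two pitches are 10 semitones apart.

-10 semitones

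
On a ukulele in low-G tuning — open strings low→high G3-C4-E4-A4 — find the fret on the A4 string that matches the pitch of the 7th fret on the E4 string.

E4 at fret 7 is E4 + 7 semitones = B4.
The open A4 string is 5 semitones above the open E4, so the same pitch on the A4 string lies at fret 7 − 5 = 2.

2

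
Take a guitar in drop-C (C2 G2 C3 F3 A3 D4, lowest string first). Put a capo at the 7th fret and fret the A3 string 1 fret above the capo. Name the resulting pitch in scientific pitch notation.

F4

The capo raises the open A3 by 7 semitones to E4; fretting 1 more gives A3 + 7 + 1 = A3 + 8 semitones = F4.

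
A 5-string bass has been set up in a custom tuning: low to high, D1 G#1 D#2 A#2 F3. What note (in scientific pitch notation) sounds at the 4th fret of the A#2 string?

D3

The open A#2 string plus 4 semitones: A#–B–C–C#–D.
The walk passes from B into C once, so the octave number goes from 2 to 3.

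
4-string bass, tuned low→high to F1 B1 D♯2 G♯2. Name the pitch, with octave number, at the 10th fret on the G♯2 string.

F♯3

G♯2 is MIDI 44. Adding 10 gives 54, which is F♯3.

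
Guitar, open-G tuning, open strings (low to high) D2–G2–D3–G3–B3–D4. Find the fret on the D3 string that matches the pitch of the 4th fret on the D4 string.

D4 at fret 4 is D4 + 4 semitones = F♯4.
The open D3 string is 12 semitones below the open D4, so the same pitch on the D3 string lies at fret 4 + 12 = 16.

16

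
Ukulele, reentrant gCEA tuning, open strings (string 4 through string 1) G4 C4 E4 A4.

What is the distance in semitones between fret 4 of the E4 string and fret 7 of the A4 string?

E4 at fret 4 → G#4 (MIDI 68); A4 at fret 7 → E5 (MIDI 76).
68 − 76 = -8, so the two pitches are 8 semitones apart, with E5 the higher.

8 semitones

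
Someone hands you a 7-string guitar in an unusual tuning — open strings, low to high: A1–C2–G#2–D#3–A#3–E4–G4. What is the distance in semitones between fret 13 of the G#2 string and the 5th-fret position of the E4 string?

G#2 at fret 13 → A3 (MIDI 57); E4 at fret 5 → A4 (MIDI 69).
57 − 69 = -12, so the two pitches are 12 semitones apart, with A4 the higher.

12 semitones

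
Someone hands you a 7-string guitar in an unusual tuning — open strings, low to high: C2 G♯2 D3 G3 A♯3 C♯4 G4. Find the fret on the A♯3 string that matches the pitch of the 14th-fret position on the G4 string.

Fret 14 on G4 is MIDI 67 + 14 = 81 (A5). On the A♯3 string (open MIDI 58), that pitch is 81 − 58 = fret 23.

23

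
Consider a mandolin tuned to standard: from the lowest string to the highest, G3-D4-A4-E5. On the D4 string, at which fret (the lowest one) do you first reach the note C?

From D4, count semitones up the chromatic scale until reaching C: D–D#–E–F–…–A#–B–C — 10 steps.

10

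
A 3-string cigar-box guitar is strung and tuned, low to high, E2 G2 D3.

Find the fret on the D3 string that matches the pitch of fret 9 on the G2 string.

2

Fret 9 on G2 is MIDI 43 + 9 = 52 (E3). On the D3 string (open MIDI 50), that pitch is 52 − 50 = fret 2.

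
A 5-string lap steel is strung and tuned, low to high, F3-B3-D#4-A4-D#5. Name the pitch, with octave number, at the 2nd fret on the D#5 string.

Each fret is one semitone, so D#5 + 2 = F5.

F5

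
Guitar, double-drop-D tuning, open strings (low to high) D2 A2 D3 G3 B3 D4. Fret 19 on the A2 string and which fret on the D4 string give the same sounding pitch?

Fret 19 on A2 is MIDI 45 + 19 = 64 (E4). On the D4 string (open MIDI 62), that pitch is 64 − 62 = fret 2.

2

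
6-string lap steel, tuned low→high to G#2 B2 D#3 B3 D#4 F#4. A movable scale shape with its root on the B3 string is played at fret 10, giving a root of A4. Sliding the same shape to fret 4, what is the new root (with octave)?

Moving from fret 10 to fret 4 shifts the root by -6 semitones.
A4 down 6 semitones is D#4.

D#4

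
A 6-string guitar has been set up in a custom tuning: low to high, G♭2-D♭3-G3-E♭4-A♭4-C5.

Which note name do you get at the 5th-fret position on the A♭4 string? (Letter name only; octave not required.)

The open A♭4 string plus 5 semitones: Ab–A–Bb–B–C–Db.
(Equivalently spelled C♯.)

D♭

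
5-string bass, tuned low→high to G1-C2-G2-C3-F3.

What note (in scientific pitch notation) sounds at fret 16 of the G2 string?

B3

The open G2 string plus 16 semitones: G–G#–A–A#–…–A–A#–B.
The walk passes from B into C once, so the octave number goes from 2 to 3.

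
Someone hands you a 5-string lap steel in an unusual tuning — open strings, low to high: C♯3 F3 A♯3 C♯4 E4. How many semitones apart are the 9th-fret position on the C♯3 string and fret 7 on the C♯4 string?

C♯3 at fret 9 → A♯3 (MIDI 58); C♯4 at fret 7 → G♯4 (MIDI 68).
58 − 68 = -10, so the two pitches are 10 semitones apart, with G♯4 the higher.

10 semitones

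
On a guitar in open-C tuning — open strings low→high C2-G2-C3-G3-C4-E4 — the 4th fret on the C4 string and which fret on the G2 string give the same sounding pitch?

21

C4 at fret 4 is C4 + 4 semitones = E4.
The open G2 string is 17 semitones below the open C4, so the same pitch on the G2 string lies at fret 4 + 17 = 21.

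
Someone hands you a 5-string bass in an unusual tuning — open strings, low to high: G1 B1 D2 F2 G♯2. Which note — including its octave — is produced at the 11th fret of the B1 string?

A♯2

The open B1 string plus 11 semitones: B–C–C#–D–…–G#–A–A#.
The walk passes from B into C once, so the octave number goes from 1 to 2.
(Equivalently spelled B♭2.)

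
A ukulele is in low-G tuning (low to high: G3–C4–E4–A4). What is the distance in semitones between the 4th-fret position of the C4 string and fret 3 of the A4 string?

C4 at fret 4 → E4 (MIDI 64); A4 at fret 3 → C5 (MIDI 72).
64 − 72 = -8, so the two pitches are 8 semitones apart, with C5 the higher.

8 semitones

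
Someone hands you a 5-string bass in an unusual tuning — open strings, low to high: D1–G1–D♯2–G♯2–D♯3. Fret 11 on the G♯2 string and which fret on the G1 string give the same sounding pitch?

G♯2 at fret 11 is G♯2 + 11 semitones = G3.
The open G1 string is 13 semitones below the open G♯2, so the same pitch on the G1 string lies at fret 11 + 13 = 24.

24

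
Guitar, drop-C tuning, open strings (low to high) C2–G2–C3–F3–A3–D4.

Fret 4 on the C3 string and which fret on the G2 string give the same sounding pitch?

C3 at fret 4 is C3 + 4 semitones = E3.
The open G2 string is 5 semitones below the open C3, so the same pitch on the G2 string lies at fret 4 + 5 = 9.

9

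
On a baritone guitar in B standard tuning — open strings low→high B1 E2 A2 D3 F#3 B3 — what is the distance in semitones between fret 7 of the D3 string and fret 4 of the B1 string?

18 semitones

D3 at fret 7 → A3 (MIDI 57); B1 at fret 4 → D#2 (MIDI 39).
57 − 39 = 18, so the two pitches are 18 semitones apart, with A3 the higher.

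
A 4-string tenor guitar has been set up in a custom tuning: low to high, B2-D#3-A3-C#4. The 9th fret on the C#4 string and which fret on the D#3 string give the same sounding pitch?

19

C#4 at fret 9 is C#4 + 9 semitones = A#4.
The open D#3 string is 10 semitones below the open C#4, so the same pitch on the D#3 string lies at fret 9 + 10 = 19.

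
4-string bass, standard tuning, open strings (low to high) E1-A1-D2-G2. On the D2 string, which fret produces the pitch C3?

10

C3 is 10 semitones above the open D2 (D–D#–E–F–…–A#–B–C), so it sits at fret 10.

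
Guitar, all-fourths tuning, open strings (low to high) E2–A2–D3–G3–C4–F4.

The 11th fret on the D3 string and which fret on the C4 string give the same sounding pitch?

1

Fret 11 on D3 is MIDI 50 + 11 = 61 (C#4). On the C4 string (open MIDI 60), that pitch is 61 − 60 = fret 1.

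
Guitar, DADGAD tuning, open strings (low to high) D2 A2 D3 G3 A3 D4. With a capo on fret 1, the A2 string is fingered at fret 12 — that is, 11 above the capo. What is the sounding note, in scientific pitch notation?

The capo raises the open A2 by 1 semitone to A#2; fretting 11 more gives A2 + 1 + 11 = A2 + 12 semitones = A3.

A3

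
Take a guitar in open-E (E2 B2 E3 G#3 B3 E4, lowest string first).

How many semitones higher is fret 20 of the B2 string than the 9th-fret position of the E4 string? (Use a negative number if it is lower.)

-6 semitones

B2 at fret 20 → G4 (MIDI 67); E4 at fret 9 → C#5 (MIDI 73).
67 − 73 = -6, so the two pitches are 6 semitones apart.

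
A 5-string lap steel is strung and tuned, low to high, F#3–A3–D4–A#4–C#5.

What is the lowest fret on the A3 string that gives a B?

2

From A3, count semitones up the chromatic scale until reaching B: A–A#–B — 2 steps.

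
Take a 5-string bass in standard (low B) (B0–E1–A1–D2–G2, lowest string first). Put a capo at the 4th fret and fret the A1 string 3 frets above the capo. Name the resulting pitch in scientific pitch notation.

E2

The capo raises the open A1 by 4 semitones to C#2; fretting 3 more gives A1 + 4 + 3 = A1 + 7 semitones = E2.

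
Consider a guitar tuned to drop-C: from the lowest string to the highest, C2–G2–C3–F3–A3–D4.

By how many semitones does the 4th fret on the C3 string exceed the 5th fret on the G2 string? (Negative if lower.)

4 semitones

C3 at fret 4 → E3 (MIDI 52); G2 at fret 5 → C3 (MIDI 48).
52 − 48 = 4, so the two pitches are 4 semitones apart.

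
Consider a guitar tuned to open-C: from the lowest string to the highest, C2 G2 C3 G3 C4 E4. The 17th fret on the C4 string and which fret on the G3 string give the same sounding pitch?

Fret 17 on C4 is MIDI 60 + 17 = 77 (F5). On the G3 string (open MIDI 55), that pitch is 77 − 55 = fret 22.

22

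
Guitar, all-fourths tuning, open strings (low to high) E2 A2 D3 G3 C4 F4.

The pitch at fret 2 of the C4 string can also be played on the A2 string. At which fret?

C4 at fret 2 is C4 + 2 semitones = D4.
The open A2 string is 15 semitones below the open C4, so the same pitch on the A2 string lies at fret 2 + 15 = 17.

17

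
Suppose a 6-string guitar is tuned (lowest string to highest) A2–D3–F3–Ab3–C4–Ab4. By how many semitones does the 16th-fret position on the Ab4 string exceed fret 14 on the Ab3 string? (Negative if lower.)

14 semitones

Ab4 at fret 16 → C6 (MIDI 84); Ab3 at fret 14 → Bb4 (MIDI 70).
84 − 70 = 14, so the two pitches are 14 semitones apart.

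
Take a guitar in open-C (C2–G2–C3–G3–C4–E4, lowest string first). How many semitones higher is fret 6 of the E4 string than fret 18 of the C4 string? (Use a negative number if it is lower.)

-8 semitones

E4 at fret 6 → A♯4 (MIDI 70); C4 at fret 18 → F♯5 (MIDI 78).
70 − 78 = -8, so the two pitches are 8 semitones apart.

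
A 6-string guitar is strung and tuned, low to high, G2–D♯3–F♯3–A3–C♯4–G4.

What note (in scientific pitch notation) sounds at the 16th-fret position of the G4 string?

B5

The open G4 string plus 16 semitones: G–G#–A–A#–…–A–A#–B.
The walk passes from B into C once, so the octave number goes from 4 to 5.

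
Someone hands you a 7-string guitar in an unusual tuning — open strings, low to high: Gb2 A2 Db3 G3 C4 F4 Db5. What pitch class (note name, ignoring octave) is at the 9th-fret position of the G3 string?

E

The open G3 string plus 9 semitones: G–Ab–A–Bb–B–C–Db–D–Eb–E.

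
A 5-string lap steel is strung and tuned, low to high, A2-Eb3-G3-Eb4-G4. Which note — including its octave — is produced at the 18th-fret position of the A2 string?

A2 is MIDI 45. Adding 18 gives 63, which is Eb4.
(Equivalently spelled D#4.)

Eb4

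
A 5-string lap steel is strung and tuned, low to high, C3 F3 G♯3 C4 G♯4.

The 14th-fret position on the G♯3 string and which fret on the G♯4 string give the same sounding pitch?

2

Fret 14 on G♯3 is MIDI 56 + 14 = 70 (A♯4). On the G♯4 string (open MIDI 68), that pitch is 70 − 68 = fret 2.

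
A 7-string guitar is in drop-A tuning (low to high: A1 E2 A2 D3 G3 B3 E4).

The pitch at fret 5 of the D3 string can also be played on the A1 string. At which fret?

22

Fret 5 on D3 is MIDI 50 + 5 = 55 (G3). On the A1 string (open MIDI 33), that pitch is 55 − 33 = fret 22.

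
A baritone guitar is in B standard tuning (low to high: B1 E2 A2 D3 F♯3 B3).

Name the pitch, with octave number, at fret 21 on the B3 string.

G♯5

The open B3 string plus 21 semitones: B–C–C#–D–…–F#–G–G#.
The walk passes from B into C 2 times, so the octave number goes from 3 to 5.
(Equivalently spelled A♭5.)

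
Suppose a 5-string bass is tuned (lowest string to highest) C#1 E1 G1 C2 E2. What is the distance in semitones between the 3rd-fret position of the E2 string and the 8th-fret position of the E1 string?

7 semitones

E2 at fret 3 → G2 (MIDI 43); E1 at fret 8 → C2 (MIDI 36).
43 − 36 = 7, so the two pitches are 7 semitones apart, with G2 the higher.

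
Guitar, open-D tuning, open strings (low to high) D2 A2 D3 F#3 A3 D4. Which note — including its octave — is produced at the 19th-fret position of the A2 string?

A2 is MIDI 45. Adding 19 gives 64, which is E4.

E4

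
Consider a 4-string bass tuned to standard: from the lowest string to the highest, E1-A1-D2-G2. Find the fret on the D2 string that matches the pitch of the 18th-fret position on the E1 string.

8

E1 at fret 18 is E1 + 18 semitones = A#2.
The open D2 string is 10 semitones above the open E1, so the same pitch on the D2 string lies at fret 18 − 10 = 8.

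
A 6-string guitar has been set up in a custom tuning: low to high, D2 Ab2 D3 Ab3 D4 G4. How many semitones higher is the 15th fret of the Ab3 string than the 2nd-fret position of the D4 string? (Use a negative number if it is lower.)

7 semitones

Ab3 at fret 15 → B4 (MIDI 71); D4 at fret 2 → E4 (MIDI 64).
71 − 64 = 7, so the two pitches are 7 semitones apart.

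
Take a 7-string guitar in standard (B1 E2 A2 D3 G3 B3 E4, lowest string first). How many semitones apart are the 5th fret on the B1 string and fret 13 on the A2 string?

B1 at fret 5 → E2 (MIDI 40); A2 at fret 13 → A♯3 (MIDI 58).
40 − 58 = -18, so the two pitches are 18 semitones apart, with A♯3 the higher.

18 semitones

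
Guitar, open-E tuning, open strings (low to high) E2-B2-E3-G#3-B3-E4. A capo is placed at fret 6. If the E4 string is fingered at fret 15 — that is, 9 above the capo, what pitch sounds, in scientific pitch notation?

The capo raises the open E4 by 6 semitones to A#4; fretting 9 more gives E4 + 6 + 9 = E4 + 15 semitones = G5.

G5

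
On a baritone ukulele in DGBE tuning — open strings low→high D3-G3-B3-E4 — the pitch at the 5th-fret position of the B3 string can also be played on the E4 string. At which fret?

0

B3 at fret 5 is B3 + 5 semitones = E4.
The open E4 string is 5 semitones above the open B3, so the same pitch on the E4 string lies at fret 5 − 5 = 0.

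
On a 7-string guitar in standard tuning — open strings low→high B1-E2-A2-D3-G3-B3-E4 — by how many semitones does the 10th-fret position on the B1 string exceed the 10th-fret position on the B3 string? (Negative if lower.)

B1 at fret 10 → A2 (MIDI 45); B3 at fret 10 → A4 (MIDI 69).
45 − 69 = -24, so the two pitches are 24 semitones apart.

-24 semitones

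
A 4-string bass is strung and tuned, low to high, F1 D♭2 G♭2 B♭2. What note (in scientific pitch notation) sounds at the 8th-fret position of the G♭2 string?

D3

G♭2 is MIDI 42. Adding 8 gives 50, which is D3.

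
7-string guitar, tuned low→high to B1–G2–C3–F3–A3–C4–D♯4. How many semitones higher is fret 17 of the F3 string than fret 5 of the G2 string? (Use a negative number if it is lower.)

22 semitones

F3 at fret 17 → A♯4 (MIDI 70); G2 at fret 5 → C3 (MIDI 48).
70 − 48 = 22, so the two pitches are 22 semitones apart.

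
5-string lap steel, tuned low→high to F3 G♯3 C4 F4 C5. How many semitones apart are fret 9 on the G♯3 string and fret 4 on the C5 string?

11 semitones

G♯3 at fret 9 → F4 (MIDI 65); C5 at fret 4 → E5 (MIDI 76).
65 − 76 = -11, so the two pitches are 11 semitones apart, with E5 the higher.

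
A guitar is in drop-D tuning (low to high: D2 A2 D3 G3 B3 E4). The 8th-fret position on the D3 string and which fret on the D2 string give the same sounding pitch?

D3 at fret 8 is D3 + 8 semitones = A#3.
The open D2 string is 12 semitones below the open D3, so the same pitch on the D2 string lies at fret 8 + 12 = 20.

20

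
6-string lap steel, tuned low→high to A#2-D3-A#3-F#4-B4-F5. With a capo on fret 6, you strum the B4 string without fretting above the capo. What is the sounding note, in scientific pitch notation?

F5

The capo raises the open B4 by 6 semitones to F5; fretting 0 more gives B4 + 6 + 0 = B4 + 6 semitones = F5.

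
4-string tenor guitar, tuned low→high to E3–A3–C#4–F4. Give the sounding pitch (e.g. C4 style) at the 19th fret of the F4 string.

The open F4 string plus 19 semitones: F–F#–G–G#–…–A#–B–C.
The walk passes from B into C 2 times, so the octave number goes from 4 to 6.

C6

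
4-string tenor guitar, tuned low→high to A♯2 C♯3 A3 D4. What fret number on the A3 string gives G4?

G4 is 10 semitones above the open A3 (A–A#–B–C–…–F–F#–G), so it sits at fret 10.

10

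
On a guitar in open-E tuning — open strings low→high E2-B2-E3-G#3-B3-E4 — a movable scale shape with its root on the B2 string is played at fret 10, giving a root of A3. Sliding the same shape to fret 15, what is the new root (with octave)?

D4

Moving from fret 10 to fret 15 shifts the root by 5 semitones.
A3 up 5 semitones is D4.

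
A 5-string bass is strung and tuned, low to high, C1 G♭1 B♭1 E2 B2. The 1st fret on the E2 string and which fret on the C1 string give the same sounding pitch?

17

E2 at fret 1 is E2 + 1 semitone = F2.
The open C1 string is 16 semitones below the open E2, so the same pitch on the C1 string lies at fret 1 + 16 = 17.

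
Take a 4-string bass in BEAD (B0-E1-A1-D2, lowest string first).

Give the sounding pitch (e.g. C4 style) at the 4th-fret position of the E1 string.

The open E1 string plus 4 semitones: E–F–F#–G–G#.
No B→C boundary is crossed, so the octave stays at 1.
(Equivalently spelled A♭1.)

G♯1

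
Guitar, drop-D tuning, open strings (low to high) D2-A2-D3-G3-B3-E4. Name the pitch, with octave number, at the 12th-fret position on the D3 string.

Each fret is one semitone, so D3 + 12 = D4.

D4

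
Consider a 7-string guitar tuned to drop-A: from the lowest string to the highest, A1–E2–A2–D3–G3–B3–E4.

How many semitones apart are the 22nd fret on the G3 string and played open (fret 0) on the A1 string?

G3 at fret 22 → F5 (MIDI 77); A1 at fret 0 → A1 (MIDI 33).
77 − 33 = 44, so the two pitches are 44 semitones apart, with F5 the higher.

44 semitones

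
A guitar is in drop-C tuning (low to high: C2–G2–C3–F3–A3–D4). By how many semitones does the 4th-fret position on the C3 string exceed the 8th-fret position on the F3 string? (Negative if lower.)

-9 semitones

C3 at fret 4 → E3 (MIDI 52); F3 at fret 8 → C♯4 (MIDI 61).
52 − 61 = -9, so the two pitches are 9 semitones apart.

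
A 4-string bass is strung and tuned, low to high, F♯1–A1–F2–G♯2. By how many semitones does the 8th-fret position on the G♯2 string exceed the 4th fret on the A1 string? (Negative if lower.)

15 semitones

G♯2 at fret 8 → E3 (MIDI 52); A1 at fret 4 → C♯2 (MIDI 37).
52 − 37 = 15, so the two pitches are 15 semitones apart.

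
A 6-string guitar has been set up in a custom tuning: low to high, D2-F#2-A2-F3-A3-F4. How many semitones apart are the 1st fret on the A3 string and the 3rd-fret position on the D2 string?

17 semitones

A3 at fret 1 → A#3 (MIDI 58); D2 at fret 3 → F2 (MIDI 41).
58 − 41 = 17, so the two pitches are 17 semitones apart, with A#3 the higher.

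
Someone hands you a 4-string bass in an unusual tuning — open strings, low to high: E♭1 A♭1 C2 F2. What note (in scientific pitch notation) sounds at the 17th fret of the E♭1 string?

A♭2

E♭1 is MIDI 27. Adding 17 gives 44, which is A♭2.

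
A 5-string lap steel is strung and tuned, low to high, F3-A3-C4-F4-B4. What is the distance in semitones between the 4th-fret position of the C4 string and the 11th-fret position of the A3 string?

4 semitones

C4 at fret 4 → E4 (MIDI 64); A3 at fret 11 → G#4 (MIDI 68).
64 − 68 = -4, so the two pitches are 4 semitones apart, with G#4 the higher.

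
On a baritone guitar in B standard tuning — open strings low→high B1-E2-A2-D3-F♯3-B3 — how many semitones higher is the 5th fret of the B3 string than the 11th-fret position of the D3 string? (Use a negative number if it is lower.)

3 semitones

B3 at fret 5 → E4 (MIDI 64); D3 at fret 11 → C♯4 (MIDI 61).
64 − 61 = 3, so the two pitches are 3 semitones apart.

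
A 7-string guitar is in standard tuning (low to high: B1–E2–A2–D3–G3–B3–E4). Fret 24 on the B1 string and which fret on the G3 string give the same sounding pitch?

B1 at fret 24 is B1 + 24 semitones = B3.
The open G3 string is 20 semitones above the open B1, so the same pitch on the G3 string lies at fret 24 − 20 = 4.

4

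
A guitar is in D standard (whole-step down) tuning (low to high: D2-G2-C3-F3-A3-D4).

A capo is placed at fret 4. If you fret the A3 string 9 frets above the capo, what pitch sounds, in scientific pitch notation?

The capo raises the open A3 by 4 semitones to C♯4; fretting 9 more gives A3 + 4 + 9 = A3 + 13 semitones = A♯4.
(Also written B♭.)

A♯4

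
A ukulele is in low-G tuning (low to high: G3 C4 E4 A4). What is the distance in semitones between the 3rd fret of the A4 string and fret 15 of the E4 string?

A4 at fret 3 → C5 (MIDI 72); E4 at fret 15 → G5 (MIDI 79).
72 − 79 = -7, so the two pitches are 7 semitones apart, with G5 the higher.

7 semitones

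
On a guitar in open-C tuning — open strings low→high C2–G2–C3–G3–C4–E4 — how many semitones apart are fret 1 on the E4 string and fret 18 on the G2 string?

4 semitones

E4 at fret 1 → F4 (MIDI 65); G2 at fret 18 → C#4 (MIDI 61).
65 − 61 = 4, so the two pitches are 4 semitones apart, with F4 the higher.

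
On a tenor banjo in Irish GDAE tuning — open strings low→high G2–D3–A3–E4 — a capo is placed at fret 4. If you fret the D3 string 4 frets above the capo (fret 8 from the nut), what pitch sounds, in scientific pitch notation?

The capo raises the open D3 by 4 semitones to F#3; fretting 4 more gives D3 + 4 + 4 = D3 + 8 semitones = A#3.
(Also written Bb.)

A#3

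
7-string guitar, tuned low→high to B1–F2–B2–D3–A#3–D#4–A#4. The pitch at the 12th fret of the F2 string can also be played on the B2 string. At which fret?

6

Fret 12 on F2 is MIDI 41 + 12 = 53 (F3). On the B2 string (open MIDI 47), that pitch is 53 − 47 = fret 6.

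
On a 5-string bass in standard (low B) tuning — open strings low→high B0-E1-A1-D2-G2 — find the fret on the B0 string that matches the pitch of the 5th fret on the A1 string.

15

Fret 5 on A1 is MIDI 33 + 5 = 38 (D2). On the B0 string (open MIDI 23), that pitch is 38 − 23 = fret 15.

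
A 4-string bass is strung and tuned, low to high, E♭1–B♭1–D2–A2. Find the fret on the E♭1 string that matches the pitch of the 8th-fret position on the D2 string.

19

Fret 8 on D2 is MIDI 38 + 8 = 46 (B♭2). On the E♭1 string (open MIDI 27), that pitch is 46 − 27 = fret 19.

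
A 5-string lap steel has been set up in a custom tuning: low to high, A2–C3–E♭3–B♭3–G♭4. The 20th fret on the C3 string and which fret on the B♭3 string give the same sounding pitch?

10

C3 at fret 20 is C3 + 20 semitones = A♭4.
The open B♭3 string is 10 semitones above the open C3, so the same pitch on the B♭3 string lies at fret 20 − 10 = 10.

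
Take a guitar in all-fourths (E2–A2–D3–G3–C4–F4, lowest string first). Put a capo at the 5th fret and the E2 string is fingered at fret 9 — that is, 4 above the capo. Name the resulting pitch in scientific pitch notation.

The capo raises the open E2 by 5 semitones to A2; fretting 4 more gives E2 + 5 + 4 = E2 + 9 semitones = C#3.

C#3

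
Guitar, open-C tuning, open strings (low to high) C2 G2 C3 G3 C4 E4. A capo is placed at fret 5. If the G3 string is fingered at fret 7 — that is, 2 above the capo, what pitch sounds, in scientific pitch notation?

D4

The capo raises the open G3 by 5 semitones to C4; fretting 2 more gives G3 + 5 + 2 = G3 + 7 semitones = D4.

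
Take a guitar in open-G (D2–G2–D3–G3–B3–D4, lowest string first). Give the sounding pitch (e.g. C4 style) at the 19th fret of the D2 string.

A3

D2 is MIDI 38. Adding 19 gives 57, which is A3.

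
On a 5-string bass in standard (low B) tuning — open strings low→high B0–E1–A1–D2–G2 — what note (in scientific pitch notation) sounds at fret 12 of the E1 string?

Each fret is one semitone, so E1 + 12 = E2.

E2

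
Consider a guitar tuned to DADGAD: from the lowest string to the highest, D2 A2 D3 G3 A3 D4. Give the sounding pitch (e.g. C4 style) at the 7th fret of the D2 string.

A2

D2 is MIDI 38. Adding 7 gives 45, which is A2.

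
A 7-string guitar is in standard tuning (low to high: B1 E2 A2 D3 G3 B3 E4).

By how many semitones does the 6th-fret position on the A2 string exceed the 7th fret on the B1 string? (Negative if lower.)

9 semitones

A2 at fret 6 → D#3 (MIDI 51); B1 at fret 7 → F#2 (MIDI 42).
51 − 42 = 9, so the two pitches are 9 semitones apart.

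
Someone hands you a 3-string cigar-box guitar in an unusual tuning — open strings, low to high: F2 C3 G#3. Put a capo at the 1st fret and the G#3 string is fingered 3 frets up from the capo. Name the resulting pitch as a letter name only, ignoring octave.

The capo raises the open G#3 by 1 semitone to A3; fretting 3 more gives G#3 + 1 + 3 = G#3 + 4 semitones, landing on C.

C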